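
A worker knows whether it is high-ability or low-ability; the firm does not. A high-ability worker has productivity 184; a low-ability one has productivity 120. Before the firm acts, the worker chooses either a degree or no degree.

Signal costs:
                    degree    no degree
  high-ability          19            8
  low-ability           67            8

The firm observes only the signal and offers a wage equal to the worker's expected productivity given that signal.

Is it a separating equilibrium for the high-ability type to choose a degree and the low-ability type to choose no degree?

No

If types separate, degree earns payment 184 and no degree earns 120.
High-ability: degree gives 184 − 19 = 165; no degree gives 120 − 8 = 112. No deviation. ✓
Low-ability: no degree gives 120 − 8 = 112; degree gives 184 − 67 = 117. Would deviate. ✗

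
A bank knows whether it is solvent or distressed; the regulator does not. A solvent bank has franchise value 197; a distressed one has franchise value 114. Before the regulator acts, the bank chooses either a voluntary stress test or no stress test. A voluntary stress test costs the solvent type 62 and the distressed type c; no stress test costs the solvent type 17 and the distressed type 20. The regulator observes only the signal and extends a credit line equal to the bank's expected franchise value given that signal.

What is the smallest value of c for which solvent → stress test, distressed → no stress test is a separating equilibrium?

103

Under separation: stress test → solvent (pays 197); no stress test → distressed (pays 114).
Solvent: 197 − 62 = 135 ≥ 114 − 17 = 97. Holds regardless of c. ✓
Distressed: 114 − 20 ≥ 197 − c, so c ≥ 197 − 94 = 103.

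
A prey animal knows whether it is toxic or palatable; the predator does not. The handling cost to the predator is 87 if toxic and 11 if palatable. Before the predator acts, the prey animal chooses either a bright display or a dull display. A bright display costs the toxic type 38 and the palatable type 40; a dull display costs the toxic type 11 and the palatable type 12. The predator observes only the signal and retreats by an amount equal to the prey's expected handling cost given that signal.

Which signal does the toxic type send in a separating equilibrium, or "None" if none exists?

Try toxic → bright display, palatable → dull display:
  If types separate, bright display earns payment 87 and dull display earns 11.
  Toxic: bright display gives 87 − 38 = 49; dull display gives 11 − 11 = 0. No deviation. ✓
  Palatable: dull display gives 11 − 12 = -1; bright display gives 87 − 40 = 47. Would deviate. ✗
Try toxic → dull display, palatable → bright display:
  If types separate, dull display earns payment 87 and bright display earns 11.
  Toxic: dull display gives 87 − 11 = 76; bright display gives 11 − 38 = -27. No deviation. ✓
  Palatable: bright display gives 11 − 40 = -29; dull display gives 87 − 12 = 75. Would deviate. ✗
Neither assignment is incentive-compatible.

None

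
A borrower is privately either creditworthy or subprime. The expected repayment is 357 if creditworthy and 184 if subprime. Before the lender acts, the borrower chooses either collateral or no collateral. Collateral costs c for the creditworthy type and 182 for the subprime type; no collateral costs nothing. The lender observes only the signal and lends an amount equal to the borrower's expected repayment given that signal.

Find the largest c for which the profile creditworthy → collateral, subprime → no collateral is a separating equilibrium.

173

Under separation: collateral → creditworthy (pays 357); no collateral → subprime (pays 184).
Subprime: 184 − 0 = 184 ≥ 357 − 182 = 175. Holds regardless of c. ✓
Creditworthy: 357 − c ≥ 184 − 0, so c ≤ 357 − 184 = 173.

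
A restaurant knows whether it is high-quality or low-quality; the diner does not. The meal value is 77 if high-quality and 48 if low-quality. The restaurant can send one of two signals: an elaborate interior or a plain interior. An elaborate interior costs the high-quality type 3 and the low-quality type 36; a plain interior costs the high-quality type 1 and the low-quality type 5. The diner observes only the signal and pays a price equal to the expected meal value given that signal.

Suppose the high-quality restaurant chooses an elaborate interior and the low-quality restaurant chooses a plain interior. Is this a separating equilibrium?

Yes

If types separate, elaborate interior earns payment 77 and plain interior earns 48.
High-quality: elaborate interior gives 77 − 3 = 74; plain interior gives 48 − 1 = 47. No deviation. ✓
Low-quality: plain interior gives 48 − 5 = 43; elaborate interior gives 77 − 36 = 41. No deviation. ✓
Neither type gains from mimicking the other.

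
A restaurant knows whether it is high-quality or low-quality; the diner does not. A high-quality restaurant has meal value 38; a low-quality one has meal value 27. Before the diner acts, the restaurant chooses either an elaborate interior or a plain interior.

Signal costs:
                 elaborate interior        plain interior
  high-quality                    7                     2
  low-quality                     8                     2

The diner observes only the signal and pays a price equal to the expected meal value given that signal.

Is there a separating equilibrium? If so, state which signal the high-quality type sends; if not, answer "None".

Try high-quality → elaborate interior, low-quality → plain interior:
  Under separation the diner infers type exactly: elaborate interior → high-quality (pays 38), plain interior → low-quality (pays 27).
  High-quality: elaborate interior gives 38 − 7 = 31; plain interior gives 27 − 2 = 25. No deviation. ✓
  Low-quality: plain interior gives 27 − 2 = 25; elaborate interior gives 38 − 8 = 30. Would deviate. ✗
Try high-quality → plain interior, low-quality → elaborate interior:
  Under separation the diner infers type exactly: plain interior → high-quality (pays 38), elaborate interior → low-quality (pays 27).
  High-quality: plain interior gives 38 − 2 = 36; elaborate interior gives 27 − 7 = 20. No deviation. ✓
  Low-quality: elaborate interior gives 27 − 8 = 19; plain interior gives 38 − 2 = 36. Would deviate. ✗
Neither assignment is incentive-compatible.

None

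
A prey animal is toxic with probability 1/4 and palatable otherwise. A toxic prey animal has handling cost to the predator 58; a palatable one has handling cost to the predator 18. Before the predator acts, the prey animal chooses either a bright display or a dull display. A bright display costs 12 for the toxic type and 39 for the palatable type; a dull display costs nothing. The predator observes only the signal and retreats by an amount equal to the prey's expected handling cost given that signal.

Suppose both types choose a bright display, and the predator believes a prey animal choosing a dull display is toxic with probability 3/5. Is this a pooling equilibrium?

No

At the pooled signal (bright display) the predator holds the prior 1/4 and pays 1/4·58 + 3/4·18 = 28. Off-path (dull display) belief 3/5 gives 3/5·58 + 2/5·18 = 42.
Toxic: bright display gives 28 − 12 = 16; dull display gives 42 − 0 = 42. Deviates. ✗
Palatable: bright display gives 28 − 39 = -11; dull display gives 42 − 0 = 42. Deviates. ✗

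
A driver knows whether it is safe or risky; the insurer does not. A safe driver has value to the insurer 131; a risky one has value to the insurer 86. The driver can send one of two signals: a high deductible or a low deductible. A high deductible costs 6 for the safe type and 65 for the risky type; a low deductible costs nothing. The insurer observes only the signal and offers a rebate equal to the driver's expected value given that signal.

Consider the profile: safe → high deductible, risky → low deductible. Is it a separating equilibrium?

Yes

Under separation the insurer infers type exactly: high deductible → safe (pays 131), low deductible → risky (pays 86).
Safe: high deductible gives 131 − 6 = 125; low deductible gives 86 − 0 = 86. No deviation. ✓
Risky: low deductible gives 86 − 0 = 86; high deductible gives 131 − 65 = 66. No deviation. ✓
Neither type gains from mimicking the other.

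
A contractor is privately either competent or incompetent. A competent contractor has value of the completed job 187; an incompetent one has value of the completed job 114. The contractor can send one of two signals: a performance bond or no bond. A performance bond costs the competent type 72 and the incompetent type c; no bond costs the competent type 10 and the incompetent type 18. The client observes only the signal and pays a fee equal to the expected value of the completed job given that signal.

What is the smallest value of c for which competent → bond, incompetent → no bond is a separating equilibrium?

91

Under separation: bond → competent (pays 187); no bond → incompetent (pays 114).
Competent: 187 − 72 = 115 ≥ 114 − 10 = 104. Holds regardless of c. ✓
Incompetent: 114 − 18 ≥ 187 − c, so c ≥ 187 − 96 = 91.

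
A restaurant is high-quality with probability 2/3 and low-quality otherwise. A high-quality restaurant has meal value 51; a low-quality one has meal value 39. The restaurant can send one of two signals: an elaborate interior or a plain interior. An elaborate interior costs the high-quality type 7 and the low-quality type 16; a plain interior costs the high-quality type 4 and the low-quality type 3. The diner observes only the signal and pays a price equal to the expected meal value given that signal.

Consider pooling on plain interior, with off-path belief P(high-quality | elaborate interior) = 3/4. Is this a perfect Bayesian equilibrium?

Yes

At the pooled signal (plain interior) the diner holds the prior 2/3 and pays 2/3·51 + 1/3·39 = 47. Off-path (elaborate interior) belief 3/4 gives 3/4·51 + 1/4·39 = 48.
High-quality: plain interior gives 47 − 4 = 43; elaborate interior gives 48 − 7 = 41. Stays. ✓
Low-quality: plain interior gives 47 − 3 = 44; elaborate interior gives 48 − 16 = 32. Stays. ✓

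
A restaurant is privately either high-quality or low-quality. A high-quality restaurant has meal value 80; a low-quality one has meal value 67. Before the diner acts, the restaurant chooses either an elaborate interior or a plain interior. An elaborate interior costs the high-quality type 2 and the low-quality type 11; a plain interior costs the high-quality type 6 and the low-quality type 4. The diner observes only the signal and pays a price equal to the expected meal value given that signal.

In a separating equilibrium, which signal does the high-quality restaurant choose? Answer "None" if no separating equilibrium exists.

None

Try high-quality → elaborate interior, low-quality → plain interior:
  Under separation the diner infers type exactly: elaborate interior → high-quality (pays 80), plain interior → low-quality (pays 67).
  High-quality: elaborate interior gives 80 − 2 = 78; plain interior gives 67 − 6 = 61. No deviation. ✓
  Low-quality: plain interior gives 67 − 4 = 63; elaborate interior gives 80 − 11 = 69. Would deviate. ✗
Try high-quality → plain interior, low-quality → elaborate interior:
  Under separation the diner infers type exactly: plain interior → high-quality (pays 80), elaborate interior → low-quality (pays 67).
  High-quality: plain interior gives 80 − 6 = 74; elaborate interior gives 67 − 2 = 65. No deviation. ✓
  Low-quality: elaborate interior gives 67 − 11 = 56; plain interior gives 80 − 4 = 76. Would deviate. ✗
Neither assignment is incentive-compatible.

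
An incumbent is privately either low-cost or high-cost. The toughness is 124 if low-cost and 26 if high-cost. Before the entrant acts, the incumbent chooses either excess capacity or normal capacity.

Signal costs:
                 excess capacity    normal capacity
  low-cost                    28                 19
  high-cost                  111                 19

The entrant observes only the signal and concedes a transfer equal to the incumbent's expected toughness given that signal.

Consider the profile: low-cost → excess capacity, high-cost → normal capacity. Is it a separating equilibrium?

If types separate, excess capacity earns payment 124 and normal capacity earns 26.
Low-cost: excess capacity gives 124 − 28 = 96; normal capacity gives 26 − 19 = 7. No deviation. ✓
High-cost: normal capacity gives 26 − 19 = 7; excess capacity gives 124 − 111 = 13. Would deviate. ✗

No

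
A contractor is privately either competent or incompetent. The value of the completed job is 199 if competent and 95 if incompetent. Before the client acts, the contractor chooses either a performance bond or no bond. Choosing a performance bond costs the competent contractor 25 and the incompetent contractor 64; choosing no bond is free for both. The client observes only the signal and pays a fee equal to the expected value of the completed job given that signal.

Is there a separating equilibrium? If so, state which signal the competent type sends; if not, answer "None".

None

Try competent → bond, incompetent → no bond:
  If types separate, bond earns payment 199 and no bond earns 95.
  Competent: bond gives 199 − 25 = 174; no bond gives 95 − 0 = 95. No deviation. ✓
  Incompetent: no bond gives 95 − 0 = 95; bond gives 199 − 64 = 135. Would deviate. ✗
Try competent → no bond, incompetent → bond:
  If types separate, no bond earns payment 199 and bond earns 95.
  Competent: no bond gives 199 − 0 = 199; bond gives 95 − 25 = 70. No deviation. ✓
  Incompetent: bond gives 95 − 64 = 31; no bond gives 199 − 0 = 199. Would deviate. ✗
Neither assignment is incentive-compatible.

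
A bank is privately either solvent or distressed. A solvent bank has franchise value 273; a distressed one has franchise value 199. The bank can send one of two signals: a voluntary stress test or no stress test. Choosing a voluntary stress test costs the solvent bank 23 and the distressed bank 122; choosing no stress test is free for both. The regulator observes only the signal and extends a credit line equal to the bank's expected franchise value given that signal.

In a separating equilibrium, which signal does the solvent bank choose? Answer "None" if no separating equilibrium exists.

stress test

Try solvent → stress test, distressed → no stress test:
  If types separate, stress test earns payment 273 and no stress test earns 199.
  Solvent: stress test gives 273 − 23 = 250; no stress test gives 199 − 0 = 199. No deviation. ✓
  Distressed: no stress test gives 199 − 0 = 199; stress test gives 273 − 122 = 151. No deviation. ✓
Both hold — the solvent type sends stress test.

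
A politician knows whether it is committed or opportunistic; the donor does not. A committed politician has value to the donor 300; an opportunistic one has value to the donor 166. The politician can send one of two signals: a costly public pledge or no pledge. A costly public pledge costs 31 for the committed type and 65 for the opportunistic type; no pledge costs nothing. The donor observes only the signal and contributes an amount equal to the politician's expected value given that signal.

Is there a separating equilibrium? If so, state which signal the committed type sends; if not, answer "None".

Try committed → pledge, opportunistic → no pledge:
  If types separate, pledge earns payment 300 and no pledge earns 166.
  Committed: pledge gives 300 − 31 = 269; no pledge gives 166 − 0 = 166. No deviation. ✓
  Opportunistic: no pledge gives 166 − 0 = 166; pledge gives 300 − 65 = 235. Would deviate. ✗
Try committed → no pledge, opportunistic → pledge:
  If types separate, no pledge earns payment 300 and pledge earns 166.
  Committed: no pledge gives 300 − 0 = 300; pledge gives 166 − 31 = 135. No deviation. ✓
  Opportunistic: pledge gives 166 − 65 = 101; no pledge gives 300 − 0 = 300. Would deviate. ✗
Neither assignment is incentive-compatible.

None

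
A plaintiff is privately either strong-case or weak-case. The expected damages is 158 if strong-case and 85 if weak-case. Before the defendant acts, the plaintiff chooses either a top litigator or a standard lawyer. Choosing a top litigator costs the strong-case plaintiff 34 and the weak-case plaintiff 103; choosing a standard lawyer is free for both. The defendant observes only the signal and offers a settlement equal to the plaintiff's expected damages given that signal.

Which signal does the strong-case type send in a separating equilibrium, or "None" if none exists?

top litigator

Try strong-case → top litigator, weak-case → standard lawyer:
  If types separate, top litigator earns payment 158 and standard lawyer earns 85.
  Strong-case: top litigator gives 158 − 34 = 124; standard lawyer gives 85 − 0 = 85. No deviation. ✓
  Weak-case: standard lawyer gives 85 − 0 = 85; top litigator gives 158 − 103 = 55. No deviation. ✓
Both hold — the strong-case type sends top litigator.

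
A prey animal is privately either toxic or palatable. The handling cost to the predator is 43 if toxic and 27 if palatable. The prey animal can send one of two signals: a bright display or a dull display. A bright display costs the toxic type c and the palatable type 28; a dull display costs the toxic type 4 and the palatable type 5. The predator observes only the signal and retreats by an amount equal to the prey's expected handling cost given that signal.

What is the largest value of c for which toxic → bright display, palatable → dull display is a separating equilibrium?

Under separation: bright display → toxic (pays 43); dull display → palatable (pays 27).
Palatable: 27 − 5 = 22 ≥ 43 − 28 = 15. Holds regardless of c. ✓
Toxic: 43 − c ≥ 27 − 4, so c ≤ 43 − 23 = 20.

20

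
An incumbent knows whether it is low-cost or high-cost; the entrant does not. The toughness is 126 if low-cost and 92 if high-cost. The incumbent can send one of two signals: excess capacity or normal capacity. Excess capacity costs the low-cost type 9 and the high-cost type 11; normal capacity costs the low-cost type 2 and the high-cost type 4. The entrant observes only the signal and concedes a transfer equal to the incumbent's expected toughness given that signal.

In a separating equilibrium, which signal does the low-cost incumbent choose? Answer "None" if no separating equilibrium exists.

None

Try low-cost → excess capacity, high-cost → normal capacity:
  If types separate, excess capacity earns payment 126 and normal capacity earns 92.
  Low-cost: excess capacity gives 126 − 9 = 117; normal capacity gives 92 − 2 = 90. No deviation. ✓
  High-cost: normal capacity gives 92 − 4 = 88; excess capacity gives 126 − 11 = 115. Would deviate. ✗
Try low-cost → normal capacity, high-cost → excess capacity:
  If types separate, normal capacity earns payment 126 and excess capacity earns 92.
  Low-cost: normal capacity gives 126 − 2 = 124; excess capacity gives 92 − 9 = 83. No deviation. ✓
  High-cost: excess capacity gives 92 − 11 = 81; normal capacity gives 126 − 4 = 122. Would deviate. ✗
Neither assignment is incentive-compatible.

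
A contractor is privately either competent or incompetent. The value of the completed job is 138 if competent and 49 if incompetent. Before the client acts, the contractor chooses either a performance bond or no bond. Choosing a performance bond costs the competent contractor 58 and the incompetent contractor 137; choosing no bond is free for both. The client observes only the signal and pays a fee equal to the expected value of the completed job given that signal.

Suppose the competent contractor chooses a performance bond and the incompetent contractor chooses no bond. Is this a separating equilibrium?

Under separation the client infers type exactly: bond → competent (pays 138), no bond → incompetent (pays 49).
Competent: bond gives 138 − 58 = 80; no bond gives 49 − 0 = 49. No deviation. ✓
Incompetent: no bond gives 49 − 0 = 49; bond gives 138 − 137 = 1. No deviation. ✓
Both incentive constraints hold.

Yes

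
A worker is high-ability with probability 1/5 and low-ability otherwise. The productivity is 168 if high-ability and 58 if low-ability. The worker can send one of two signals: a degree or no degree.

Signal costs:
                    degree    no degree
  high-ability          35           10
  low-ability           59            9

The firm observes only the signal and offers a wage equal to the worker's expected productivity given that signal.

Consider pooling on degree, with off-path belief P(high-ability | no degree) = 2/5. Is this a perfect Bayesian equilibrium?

At the pooled signal (degree) the firm holds the prior 1/5 and pays 1/5·168 + 4/5·58 = 80. Off-path (no degree) belief 2/5 gives 2/5·168 + 3/5·58 = 102.
High-ability: degree gives 80 − 35 = 45; no degree gives 102 − 10 = 92. Deviates. ✗
Low-ability: degree gives 80 − 59 = 21; no degree gives 102 − 9 = 93. Deviates. ✗

No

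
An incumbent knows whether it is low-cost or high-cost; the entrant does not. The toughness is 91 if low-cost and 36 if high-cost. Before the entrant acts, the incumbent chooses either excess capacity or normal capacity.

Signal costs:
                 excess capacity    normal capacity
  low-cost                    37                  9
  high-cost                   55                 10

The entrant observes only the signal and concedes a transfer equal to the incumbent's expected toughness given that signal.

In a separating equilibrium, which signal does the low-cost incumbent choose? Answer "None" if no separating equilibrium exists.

Try low-cost → excess capacity, high-cost → normal capacity:
  If types separate, excess capacity earns payment 91 and normal capacity earns 36.
  Low-cost: excess capacity gives 91 − 37 = 54; normal capacity gives 36 − 9 = 27. No deviation. ✓
  High-cost: normal capacity gives 36 − 10 = 26; excess capacity gives 91 − 55 = 36. Would deviate. ✗
Try low-cost → normal capacity, high-cost → excess capacity:
  If types separate, normal capacity earns payment 91 and excess capacity earns 36.
  Low-cost: normal capacity gives 91 − 9 = 82; excess capacity gives 36 − 37 = -1. No deviation. ✓
  High-cost: excess capacity gives 36 − 55 = -19; normal capacity gives 91 − 10 = 81. Would deviate. ✗
Neither assignment is incentive-compatible.

None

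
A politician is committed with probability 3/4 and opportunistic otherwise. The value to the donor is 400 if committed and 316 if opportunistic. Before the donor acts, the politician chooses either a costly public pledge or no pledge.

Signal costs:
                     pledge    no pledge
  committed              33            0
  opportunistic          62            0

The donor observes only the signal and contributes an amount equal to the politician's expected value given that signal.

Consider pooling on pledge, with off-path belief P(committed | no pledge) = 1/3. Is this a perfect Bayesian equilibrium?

No

On the equilibrium path (pledge) the donor holds the prior 3/4 and pays 3/4·400 + 1/4·316 = 379. Off-path (no pledge) belief 1/3 gives 1/3·400 + 2/3·316 = 344.
Committed: pledge gives 379 − 33 = 346; no pledge gives 344 − 0 = 344. Stays. ✓
Opportunistic: pledge gives 379 − 62 = 317; no pledge gives 344 − 0 = 344. Deviates. ✗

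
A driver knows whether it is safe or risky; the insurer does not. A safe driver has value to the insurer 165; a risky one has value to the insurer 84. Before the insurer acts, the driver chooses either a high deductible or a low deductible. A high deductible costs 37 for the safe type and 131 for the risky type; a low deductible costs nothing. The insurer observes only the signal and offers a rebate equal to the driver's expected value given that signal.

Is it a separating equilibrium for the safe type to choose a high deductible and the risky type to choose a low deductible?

If types separate, high deductible earns payment 165 and low deductible earns 84.
Safe: high deductible gives 165 − 37 = 128; low deductible gives 84 − 0 = 84. No deviation. ✓
Risky: low deductible gives 84 − 0 = 84; high deductible gives 165 − 131 = 34. No deviation. ✓
Both incentive constraints hold.

Yes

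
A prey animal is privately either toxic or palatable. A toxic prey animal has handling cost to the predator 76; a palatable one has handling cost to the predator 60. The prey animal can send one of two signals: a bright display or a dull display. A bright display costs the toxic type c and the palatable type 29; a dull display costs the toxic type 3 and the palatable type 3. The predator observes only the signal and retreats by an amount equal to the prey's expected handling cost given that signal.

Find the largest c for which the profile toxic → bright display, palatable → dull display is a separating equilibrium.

19

Under separation: bright display → toxic (pays 76); dull display → palatable (pays 60).
Palatable: 60 − 3 = 57 ≥ 76 − 29 = 47. Holds regardless of c. ✓
Toxic: 76 − c ≥ 60 − 3, so c ≤ 76 − 57 = 19.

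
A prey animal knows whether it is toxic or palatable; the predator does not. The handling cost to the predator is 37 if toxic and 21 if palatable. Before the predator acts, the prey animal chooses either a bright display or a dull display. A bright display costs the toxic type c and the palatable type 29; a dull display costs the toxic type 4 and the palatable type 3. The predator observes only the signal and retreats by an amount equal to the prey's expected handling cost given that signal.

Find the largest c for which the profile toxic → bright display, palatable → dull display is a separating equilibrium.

Under separation: bright display → toxic (pays 37); dull display → palatable (pays 21).
Palatable: 21 − 3 = 18 ≥ 37 − 29 = 8. Holds regardless of c. ✓
Toxic: 37 − c ≥ 21 − 4, so c ≤ 37 − 17 = 20.

20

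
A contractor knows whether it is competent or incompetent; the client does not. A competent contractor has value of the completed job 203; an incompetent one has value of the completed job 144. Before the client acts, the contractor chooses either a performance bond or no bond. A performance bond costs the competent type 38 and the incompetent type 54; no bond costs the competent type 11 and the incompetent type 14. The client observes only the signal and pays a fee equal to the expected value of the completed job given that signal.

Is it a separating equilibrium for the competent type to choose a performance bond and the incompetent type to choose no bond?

Under separation the client infers type exactly: bond → competent (pays 203), no bond → incompetent (pays 144).
Competent: bond gives 203 − 38 = 165; no bond gives 144 − 11 = 133. No deviation. ✓
Incompetent: no bond gives 144 − 14 = 130; bond gives 203 − 54 = 149. Would deviate. ✗

No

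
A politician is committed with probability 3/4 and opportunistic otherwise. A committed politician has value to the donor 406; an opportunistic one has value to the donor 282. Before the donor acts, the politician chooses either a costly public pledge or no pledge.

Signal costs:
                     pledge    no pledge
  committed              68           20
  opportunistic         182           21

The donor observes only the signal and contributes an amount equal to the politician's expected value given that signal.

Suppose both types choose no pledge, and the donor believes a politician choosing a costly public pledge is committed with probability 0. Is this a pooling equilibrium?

At the pooled signal (no pledge) the donor holds the prior 3/4 and pays 3/4·406 + 1/4·282 = 375. Off-path (pledge) belief 0 gives 0·406 + 1·282 = 282.
Committed: no pledge gives 375 − 20 = 355; pledge gives 282 − 68 = 214. Stays. ✓
Opportunistic: no pledge gives 375 − 21 = 354; pledge gives 282 − 182 = 100. Stays. ✓

Yes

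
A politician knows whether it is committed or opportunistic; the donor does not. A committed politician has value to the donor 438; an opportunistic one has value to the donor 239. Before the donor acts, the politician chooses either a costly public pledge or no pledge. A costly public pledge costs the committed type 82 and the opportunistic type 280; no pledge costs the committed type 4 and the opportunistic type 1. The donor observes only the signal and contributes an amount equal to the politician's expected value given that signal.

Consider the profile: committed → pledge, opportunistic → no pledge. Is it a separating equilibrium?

Yes

If types separate, pledge earns payment 438 and no pledge earns 239.
Committed: pledge gives 438 − 82 = 356; no pledge gives 239 − 4 = 235. No deviation. ✓
Opportunistic: no pledge gives 239 − 1 = 238; pledge gives 438 − 280 = 158. No deviation. ✓
Neither type gains from mimicking the other.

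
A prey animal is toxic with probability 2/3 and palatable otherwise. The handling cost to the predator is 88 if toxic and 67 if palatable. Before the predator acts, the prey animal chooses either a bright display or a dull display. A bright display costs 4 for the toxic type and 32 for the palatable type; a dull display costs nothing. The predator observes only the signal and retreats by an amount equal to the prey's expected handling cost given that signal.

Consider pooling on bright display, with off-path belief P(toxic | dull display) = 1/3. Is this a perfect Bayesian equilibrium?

On the equilibrium path (bright display) the predator holds the prior 2/3 and pays 2/3·88 + 1/3·67 = 81. Off-path (dull display) belief 1/3 gives 1/3·88 + 2/3·67 = 74.
Toxic: bright display gives 81 − 4 = 77; dull display gives 74 − 0 = 74. Stays. ✓
Palatable: bright display gives 81 − 32 = 49; dull display gives 74 − 0 = 74. Deviates. ✗

No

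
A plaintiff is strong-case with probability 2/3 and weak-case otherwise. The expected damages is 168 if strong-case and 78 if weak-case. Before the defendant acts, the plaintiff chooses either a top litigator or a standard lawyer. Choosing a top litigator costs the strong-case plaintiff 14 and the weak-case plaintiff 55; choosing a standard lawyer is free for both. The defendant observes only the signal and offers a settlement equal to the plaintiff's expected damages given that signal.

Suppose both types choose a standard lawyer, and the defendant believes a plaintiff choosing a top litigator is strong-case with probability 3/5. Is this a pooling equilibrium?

Yes

On the equilibrium path (standard lawyer) the defendant holds the prior 2/3 and pays 2/3·168 + 1/3·78 = 138. Off-path (top litigator) belief 3/5 gives 3/5·168 + 2/5·78 = 132.
Strong-case: standard lawyer gives 138 − 0 = 138; top litigator gives 132 − 14 = 118. Stays. ✓
Weak-case: standard lawyer gives 138 − 0 = 138; top litigator gives 132 − 55 = 77. Stays. ✓
Beliefs are Bayes-consistent on-path and both types best-respond.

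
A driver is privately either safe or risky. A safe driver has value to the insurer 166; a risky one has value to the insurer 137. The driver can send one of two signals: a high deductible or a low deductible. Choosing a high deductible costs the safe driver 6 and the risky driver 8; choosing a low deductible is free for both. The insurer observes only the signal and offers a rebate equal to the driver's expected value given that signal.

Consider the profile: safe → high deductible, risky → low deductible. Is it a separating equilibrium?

No

If types separate, high deductible earns payment 166 and low deductible earns 137.
Safe: high deductible gives 166 − 6 = 160; low deductible gives 137 − 0 = 137. No deviation. ✓
Risky: low deductible gives 137 − 0 = 137; high deductible gives 166 − 8 = 158. Would deviate. ✗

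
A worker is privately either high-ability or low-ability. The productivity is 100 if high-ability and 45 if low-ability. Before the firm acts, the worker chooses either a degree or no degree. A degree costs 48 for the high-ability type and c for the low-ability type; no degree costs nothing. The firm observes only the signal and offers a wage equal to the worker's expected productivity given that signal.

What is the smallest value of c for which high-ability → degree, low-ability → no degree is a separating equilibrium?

55

Under separation: degree → high-ability (pays 100); no degree → low-ability (pays 45).
High-ability: 100 − 48 = 52 ≥ 45 − 0 = 45. Holds regardless of c. ✓
Low-ability: 45 − 0 ≥ 100 − c, so c ≥ 100 − 45 = 55.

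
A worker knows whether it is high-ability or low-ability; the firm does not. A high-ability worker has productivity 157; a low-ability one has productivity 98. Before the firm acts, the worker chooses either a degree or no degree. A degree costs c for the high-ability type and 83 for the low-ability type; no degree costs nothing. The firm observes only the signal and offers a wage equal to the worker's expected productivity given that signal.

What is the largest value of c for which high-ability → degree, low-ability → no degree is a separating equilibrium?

Under separation: degree → high-ability (pays 157); no degree → low-ability (pays 98).
Low-ability: 98 − 0 = 98 ≥ 157 − 83 = 74. Holds regardless of c. ✓
High-ability: 157 − c ≥ 98 − 0, so c ≤ 157 − 98 = 59.

59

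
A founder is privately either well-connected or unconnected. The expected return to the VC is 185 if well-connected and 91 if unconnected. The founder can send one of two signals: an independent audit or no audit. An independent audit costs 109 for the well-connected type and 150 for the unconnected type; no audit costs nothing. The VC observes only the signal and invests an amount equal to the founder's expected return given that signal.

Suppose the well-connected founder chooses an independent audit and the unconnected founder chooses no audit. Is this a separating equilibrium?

No

If types separate, audit earns payment 185 and no audit earns 91.
Well-connected: audit gives 185 − 109 = 76; no audit gives 91 − 0 = 91. Would deviate. ✗
Unconnected: no audit gives 91 − 0 = 91; audit gives 185 − 150 = 35. No deviation. ✓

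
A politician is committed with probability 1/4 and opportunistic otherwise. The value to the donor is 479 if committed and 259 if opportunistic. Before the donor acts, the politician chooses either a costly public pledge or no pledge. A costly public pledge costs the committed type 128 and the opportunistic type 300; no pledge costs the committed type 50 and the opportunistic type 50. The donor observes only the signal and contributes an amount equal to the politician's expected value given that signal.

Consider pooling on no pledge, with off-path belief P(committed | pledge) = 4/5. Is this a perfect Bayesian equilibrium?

No

At the pooled signal (no pledge) the donor holds the prior 1/4 and pays 1/4·479 + 3/4·259 = 314. Off-path (pledge) belief 4/5 gives 4/5·479 + 1/5·259 = 435.
Committed: no pledge gives 314 − 50 = 264; pledge gives 435 − 128 = 307. Deviates. ✗
Opportunistic: no pledge gives 314 − 50 = 264; pledge gives 435 − 300 = 135. Stays. ✓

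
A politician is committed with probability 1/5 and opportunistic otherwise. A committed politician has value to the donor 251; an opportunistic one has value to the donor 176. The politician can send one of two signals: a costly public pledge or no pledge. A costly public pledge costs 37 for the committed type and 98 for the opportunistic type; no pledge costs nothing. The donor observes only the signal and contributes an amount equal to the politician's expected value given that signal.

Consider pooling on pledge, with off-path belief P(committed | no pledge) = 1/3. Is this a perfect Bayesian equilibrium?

At the pooled signal (pledge) the donor holds the prior 1/5 and pays 1/5·251 + 4/5·176 = 191. Off-path (no pledge) belief 1/3 gives 1/3·251 + 2/3·176 = 201.
Committed: pledge gives 191 − 37 = 154; no pledge gives 201 − 0 = 201. Deviates. ✗
Opportunistic: pledge gives 191 − 98 = 93; no pledge gives 201 − 0 = 201. Deviates. ✗

No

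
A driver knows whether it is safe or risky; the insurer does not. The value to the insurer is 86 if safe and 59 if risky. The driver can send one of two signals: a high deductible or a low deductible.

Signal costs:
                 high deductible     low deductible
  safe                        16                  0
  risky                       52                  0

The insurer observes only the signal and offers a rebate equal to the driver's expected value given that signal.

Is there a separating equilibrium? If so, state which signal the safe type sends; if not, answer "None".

Try safe → high deductible, risky → low deductible:
  If types separate, high deductible earns payment 86 and low deductible earns 59.
  Safe: high deductible gives 86 − 16 = 70; low deductible gives 59 − 0 = 59. No deviation. ✓
  Risky: low deductible gives 59 − 0 = 59; high deductible gives 86 − 52 = 34. No deviation. ✓
Both hold — the safe type sends high deductible.

high deductible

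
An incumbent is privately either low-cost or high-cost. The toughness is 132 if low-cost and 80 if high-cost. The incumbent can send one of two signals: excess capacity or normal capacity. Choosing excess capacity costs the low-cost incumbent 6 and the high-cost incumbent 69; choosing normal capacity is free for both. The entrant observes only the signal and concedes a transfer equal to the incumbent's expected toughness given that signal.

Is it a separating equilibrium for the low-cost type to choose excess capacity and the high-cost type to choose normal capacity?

Yes

If types separate, excess capacity earns payment 132 and normal capacity earns 80.
Low-cost: excess capacity gives 132 − 6 = 126; normal capacity gives 80 − 0 = 80. No deviation. ✓
High-cost: normal capacity gives 80 − 0 = 80; excess capacity gives 132 − 69 = 63. No deviation. ✓
Neither type gains from mimicking the other.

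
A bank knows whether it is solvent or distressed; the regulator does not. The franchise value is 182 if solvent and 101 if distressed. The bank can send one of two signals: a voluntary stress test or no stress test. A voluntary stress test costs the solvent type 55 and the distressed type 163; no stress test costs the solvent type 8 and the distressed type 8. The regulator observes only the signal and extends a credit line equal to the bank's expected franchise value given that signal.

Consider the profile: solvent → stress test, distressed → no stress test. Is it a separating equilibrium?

Yes

If types separate, stress test earns payment 182 and no stress test earns 101.
Solvent: stress test gives 182 − 55 = 127; no stress test gives 101 − 8 = 93. No deviation. ✓
Distressed: no stress test gives 101 − 8 = 93; stress test gives 182 − 163 = 19. No deviation. ✓
Neither type gains from mimicking the other.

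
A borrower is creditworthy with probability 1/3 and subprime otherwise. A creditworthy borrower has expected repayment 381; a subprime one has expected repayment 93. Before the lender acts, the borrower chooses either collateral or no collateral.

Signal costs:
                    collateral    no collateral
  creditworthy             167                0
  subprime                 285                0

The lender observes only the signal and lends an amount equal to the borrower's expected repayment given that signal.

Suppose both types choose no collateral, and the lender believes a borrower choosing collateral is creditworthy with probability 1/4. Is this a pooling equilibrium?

Yes

At the pooled signal (no collateral) the lender holds the prior 1/3 and pays 1/3·381 + 2/3·93 = 189. Off-path (collateral) belief 1/4 gives 1/4·381 + 3/4·93 = 165.
Creditworthy: no collateral gives 189 − 0 = 189; collateral gives 165 − 167 = -2. Stays. ✓
Subprime: no collateral gives 189 − 0 = 189; collateral gives 165 − 285 = -120. Stays. ✓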